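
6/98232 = 1/16372 =0.00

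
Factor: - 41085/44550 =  - 2^( - 1) * 3^( - 2)*5^( - 1) * 83^1 = - 83/90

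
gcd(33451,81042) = 1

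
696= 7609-6913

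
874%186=130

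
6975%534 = 33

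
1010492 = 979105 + 31387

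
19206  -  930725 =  - 911519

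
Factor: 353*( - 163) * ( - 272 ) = 15650608   =  2^4*17^1*163^1*  353^1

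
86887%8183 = 5057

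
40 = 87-47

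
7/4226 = 7/4226 = 0.00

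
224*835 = 187040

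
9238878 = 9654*957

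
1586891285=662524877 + 924366408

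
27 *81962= 2212974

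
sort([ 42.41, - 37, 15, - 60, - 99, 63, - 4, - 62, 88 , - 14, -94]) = [ - 99, - 94, - 62,  -  60 , - 37, - 14 ,  -  4,15, 42.41, 63,88 ]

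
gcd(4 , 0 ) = 4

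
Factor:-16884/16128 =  - 2^(-6)*67^1= -67/64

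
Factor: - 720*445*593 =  - 189997200=- 2^4*3^2*5^2*89^1*593^1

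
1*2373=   2373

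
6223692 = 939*6628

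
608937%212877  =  183183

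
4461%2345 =2116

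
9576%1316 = 364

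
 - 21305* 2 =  - 42610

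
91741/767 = 7057/59 = 119.61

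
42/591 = 14/197 = 0.07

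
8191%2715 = 46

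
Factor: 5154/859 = 2^1*3^1 = 6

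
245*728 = 178360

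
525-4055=-3530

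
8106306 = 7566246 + 540060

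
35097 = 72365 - 37268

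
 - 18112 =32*( - 566)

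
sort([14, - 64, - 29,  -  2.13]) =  [ - 64, - 29, - 2.13,  14 ]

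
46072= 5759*8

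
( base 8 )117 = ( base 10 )79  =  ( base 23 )3a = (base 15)54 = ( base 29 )2L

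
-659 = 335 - 994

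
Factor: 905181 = 3^1 * 181^1*1667^1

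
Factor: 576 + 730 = 2^1 * 653^1 = 1306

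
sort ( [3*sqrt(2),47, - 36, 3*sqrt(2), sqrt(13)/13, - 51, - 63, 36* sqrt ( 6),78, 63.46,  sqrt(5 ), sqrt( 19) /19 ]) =[ - 63,- 51,-36 , sqrt( 19)/19, sqrt(13 ) /13, sqrt(5), 3 * sqrt( 2) , 3*sqrt ( 2),  47, 63.46, 78, 36*sqrt (6 )]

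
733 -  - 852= 1585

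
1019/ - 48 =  - 22+37/48 = - 21.23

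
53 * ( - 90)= - 4770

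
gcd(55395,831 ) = 3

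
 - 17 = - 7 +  - 10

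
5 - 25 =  - 20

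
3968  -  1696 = 2272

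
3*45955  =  137865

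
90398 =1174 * 77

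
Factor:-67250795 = -5^1*13450159^1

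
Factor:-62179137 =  - 3^3*73^1* 31547^1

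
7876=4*1969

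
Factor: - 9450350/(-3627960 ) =135005/51828 = 2^( - 2) * 3^( - 1 ) *5^1* 7^( - 1 )*13^1 * 31^1 * 67^1 * 617^( - 1) 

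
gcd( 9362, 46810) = 9362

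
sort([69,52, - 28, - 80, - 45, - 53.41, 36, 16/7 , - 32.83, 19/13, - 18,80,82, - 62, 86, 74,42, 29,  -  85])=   [ - 85,  -  80,- 62, - 53.41, - 45,  -  32.83, - 28, - 18, 19/13, 16/7,29, 36,42,52, 69, 74, 80, 82 , 86] 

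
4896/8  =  612 = 612.00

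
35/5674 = 35/5674 = 0.01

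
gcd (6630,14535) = 255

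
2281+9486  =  11767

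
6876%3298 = 280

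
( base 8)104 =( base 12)58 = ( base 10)68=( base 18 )3E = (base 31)26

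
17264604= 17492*987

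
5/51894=5/51894 = 0.00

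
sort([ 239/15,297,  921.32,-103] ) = [ - 103, 239/15, 297 , 921.32] 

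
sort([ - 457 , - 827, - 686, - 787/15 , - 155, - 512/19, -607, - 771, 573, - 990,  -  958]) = [ - 990,-958, - 827, - 771, - 686, - 607, - 457, - 155,-787/15, - 512/19, 573]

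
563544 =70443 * 8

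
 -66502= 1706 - 68208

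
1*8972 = 8972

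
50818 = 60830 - 10012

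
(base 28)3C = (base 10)96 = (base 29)39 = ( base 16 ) 60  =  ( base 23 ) 44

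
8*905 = 7240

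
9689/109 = 88 + 97/109 = 88.89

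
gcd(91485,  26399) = 1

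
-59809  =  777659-837468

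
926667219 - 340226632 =586440587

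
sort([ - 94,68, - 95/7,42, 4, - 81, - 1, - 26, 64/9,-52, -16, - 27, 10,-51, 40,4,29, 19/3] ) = [  -  94, - 81, - 52, - 51, - 27,- 26, - 16,  -  95/7, - 1, 4,4, 19/3,  64/9,  10, 29, 40, 42, 68]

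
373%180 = 13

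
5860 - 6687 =-827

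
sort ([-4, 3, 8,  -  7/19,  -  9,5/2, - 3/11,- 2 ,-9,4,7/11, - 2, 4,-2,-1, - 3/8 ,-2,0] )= [ - 9,-9,- 4, - 2, - 2,-2, -2,-1,-3/8 , - 7/19, - 3/11,0, 7/11,5/2,3,  4, 4,8] 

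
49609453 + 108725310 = 158334763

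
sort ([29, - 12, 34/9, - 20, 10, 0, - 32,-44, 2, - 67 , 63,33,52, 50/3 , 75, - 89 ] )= [  -  89,  -  67, - 44 , - 32, - 20 , - 12,0,2,34/9 , 10 , 50/3, 29 , 33 , 52,63,75 ]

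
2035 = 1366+669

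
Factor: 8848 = 2^4 * 7^1*79^1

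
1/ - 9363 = - 1 + 9362/9363 = - 0.00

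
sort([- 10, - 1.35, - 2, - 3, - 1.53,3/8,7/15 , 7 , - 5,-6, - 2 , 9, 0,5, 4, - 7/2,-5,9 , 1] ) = [ - 10, - 6, - 5, - 5,-7/2, - 3,- 2,-2,- 1.53, - 1.35, 0,3/8,7/15,1, 4,5,7, 9,9 ] 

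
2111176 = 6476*326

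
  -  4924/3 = -4924/3 = - 1641.33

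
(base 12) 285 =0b110000101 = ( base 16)185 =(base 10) 389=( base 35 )b4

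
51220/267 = 51220/267 = 191.84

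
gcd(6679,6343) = 1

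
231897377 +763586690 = 995484067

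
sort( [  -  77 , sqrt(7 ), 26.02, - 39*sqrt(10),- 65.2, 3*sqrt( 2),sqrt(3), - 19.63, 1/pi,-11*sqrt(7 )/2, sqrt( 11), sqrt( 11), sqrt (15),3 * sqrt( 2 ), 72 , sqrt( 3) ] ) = [- 39*sqrt( 10), - 77, - 65.2, - 19.63, - 11*sqrt( 7)/2, 1/pi, sqrt(3),sqrt(3 ), sqrt(7), sqrt(11), sqrt( 11), sqrt( 15 ), 3*sqrt(2), 3 * sqrt(2 ),26.02, 72 ] 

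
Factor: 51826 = 2^1*25913^1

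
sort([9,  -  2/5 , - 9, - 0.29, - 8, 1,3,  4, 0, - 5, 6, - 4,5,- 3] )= [ -9, - 8,- 5 ,-4,  -  3, - 2/5, - 0.29,0,  1,3,4,  5,6, 9]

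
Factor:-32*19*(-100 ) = 60800 = 2^7*5^2*19^1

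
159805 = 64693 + 95112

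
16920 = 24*705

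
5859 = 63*93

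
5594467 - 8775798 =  - 3181331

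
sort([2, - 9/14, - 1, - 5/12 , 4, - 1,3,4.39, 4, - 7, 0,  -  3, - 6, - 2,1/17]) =[ - 7, - 6, - 3, - 2, - 1,- 1, - 9/14,-5/12,0,1/17,2, 3,4,4 , 4.39 ] 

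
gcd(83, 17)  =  1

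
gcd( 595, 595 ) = 595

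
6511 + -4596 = 1915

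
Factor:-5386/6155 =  - 2^1 *5^(-1)*1231^(  -  1)*2693^1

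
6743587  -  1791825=4951762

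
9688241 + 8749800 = 18438041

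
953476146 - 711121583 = 242354563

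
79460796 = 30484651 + 48976145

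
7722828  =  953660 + 6769168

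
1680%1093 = 587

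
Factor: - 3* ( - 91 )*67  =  3^1*7^1 * 13^1*67^1 =18291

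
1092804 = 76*14379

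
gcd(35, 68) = 1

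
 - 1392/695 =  - 3 +693/695 = - 2.00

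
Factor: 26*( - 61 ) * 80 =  -126880=- 2^5*5^1*13^1  *  61^1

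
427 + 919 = 1346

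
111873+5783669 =5895542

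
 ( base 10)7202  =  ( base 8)16042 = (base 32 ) 712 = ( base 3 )100212202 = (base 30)802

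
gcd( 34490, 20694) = 6898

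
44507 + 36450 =80957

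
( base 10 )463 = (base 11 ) 391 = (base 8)717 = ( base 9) 564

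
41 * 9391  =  385031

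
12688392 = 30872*411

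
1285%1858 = 1285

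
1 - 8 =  - 7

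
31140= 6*5190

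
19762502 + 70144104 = 89906606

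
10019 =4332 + 5687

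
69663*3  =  208989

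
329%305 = 24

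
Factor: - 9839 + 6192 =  -7^1*521^1=   - 3647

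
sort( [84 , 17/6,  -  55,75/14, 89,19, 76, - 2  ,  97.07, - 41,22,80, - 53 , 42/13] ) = [ - 55, - 53  , - 41, - 2,17/6,42/13, 75/14 , 19,  22, 76,80 , 84,89 , 97.07] 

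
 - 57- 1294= - 1351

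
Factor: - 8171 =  -8171^1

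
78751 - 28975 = 49776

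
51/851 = 51/851 = 0.06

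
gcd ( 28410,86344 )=2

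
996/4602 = 166/767  =  0.22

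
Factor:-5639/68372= - 2^ ( - 2)*5639^1*17093^( - 1)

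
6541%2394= 1753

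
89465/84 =1065 + 5/84= 1065.06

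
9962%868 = 414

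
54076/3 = 54076/3  =  18025.33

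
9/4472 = 9/4472  =  0.00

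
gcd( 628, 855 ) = 1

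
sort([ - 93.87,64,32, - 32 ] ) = [ - 93.87, - 32,32,64] 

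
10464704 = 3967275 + 6497429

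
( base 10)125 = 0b1111101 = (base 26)4l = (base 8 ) 175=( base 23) 5a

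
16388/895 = 16388/895 = 18.31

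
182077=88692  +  93385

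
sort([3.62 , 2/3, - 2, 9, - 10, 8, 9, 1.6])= [ - 10, - 2, 2/3, 1.6,  3.62, 8, 9 , 9] 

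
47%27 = 20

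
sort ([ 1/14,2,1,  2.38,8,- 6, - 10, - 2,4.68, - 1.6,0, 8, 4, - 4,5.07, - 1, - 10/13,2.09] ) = [ - 10, - 6, - 4,-2 , - 1.6,- 1,  -  10/13 , 0,1/14, 1,  2,2.09 , 2.38,  4,4.68, 5.07,  8,8]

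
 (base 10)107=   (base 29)3k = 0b1101011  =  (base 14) 79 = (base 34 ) 35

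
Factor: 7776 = 2^5 * 3^5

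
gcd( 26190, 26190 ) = 26190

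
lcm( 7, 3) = 21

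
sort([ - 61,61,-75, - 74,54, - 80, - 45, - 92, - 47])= [-92, - 80, - 75, - 74 , - 61, - 47, - 45,54,61]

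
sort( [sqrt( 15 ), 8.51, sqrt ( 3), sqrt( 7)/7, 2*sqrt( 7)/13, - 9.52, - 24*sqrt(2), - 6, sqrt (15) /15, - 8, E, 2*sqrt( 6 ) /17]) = [-24*sqrt( 2 ) ,  -  9.52, - 8, - 6,sqrt( 15) /15, 2*sqrt( 6)/17,  sqrt(7)/7, 2 * sqrt( 7)/13,sqrt( 3 ), E, sqrt( 15 ), 8.51 ]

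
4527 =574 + 3953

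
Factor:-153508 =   -  2^2*38377^1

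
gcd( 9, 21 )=3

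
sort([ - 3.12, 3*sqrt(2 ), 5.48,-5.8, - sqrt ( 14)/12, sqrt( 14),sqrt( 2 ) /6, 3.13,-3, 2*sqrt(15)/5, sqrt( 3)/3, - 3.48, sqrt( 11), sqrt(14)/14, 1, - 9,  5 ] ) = [  -  9, - 5.8, - 3.48, - 3.12, - 3, - sqrt( 14 ) /12, sqrt(2)/6, sqrt(14)/14, sqrt(3)/3, 1, 2*sqrt(15)/5,3.13 , sqrt ( 11), sqrt( 14), 3*sqrt( 2 ),5,5.48]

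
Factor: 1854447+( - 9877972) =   -  8023525 = - 5^2 *320941^1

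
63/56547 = 7/6283 = 0.00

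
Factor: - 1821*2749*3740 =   -  18722174460 = - 2^2*3^1*5^1*11^1*17^1 * 607^1*2749^1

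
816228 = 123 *6636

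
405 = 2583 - 2178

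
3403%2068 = 1335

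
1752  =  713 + 1039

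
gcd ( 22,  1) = 1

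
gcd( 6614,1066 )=2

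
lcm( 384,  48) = 384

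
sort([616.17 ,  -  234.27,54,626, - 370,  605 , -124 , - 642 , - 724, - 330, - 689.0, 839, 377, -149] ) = [ - 724 ,- 689.0  ,-642,  -  370, - 330,  -  234.27,  -  149, - 124,54, 377,605, 616.17, 626, 839] 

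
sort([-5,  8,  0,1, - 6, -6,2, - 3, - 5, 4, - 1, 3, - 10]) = [ - 10, - 6, - 6, - 5, - 5, - 3,-1 , 0, 1, 2, 3, 4, 8] 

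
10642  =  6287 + 4355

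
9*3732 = 33588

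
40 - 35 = 5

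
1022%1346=1022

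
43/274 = 43/274= 0.16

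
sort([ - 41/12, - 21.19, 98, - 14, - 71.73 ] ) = [-71.73, - 21.19, - 14, - 41/12, 98]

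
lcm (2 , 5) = 10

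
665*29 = 19285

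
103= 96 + 7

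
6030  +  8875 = 14905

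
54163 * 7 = 379141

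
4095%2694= 1401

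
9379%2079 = 1063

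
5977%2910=157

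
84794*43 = 3646142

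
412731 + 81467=494198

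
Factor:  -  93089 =-93089^1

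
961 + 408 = 1369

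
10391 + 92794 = 103185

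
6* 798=4788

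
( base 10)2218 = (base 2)100010101010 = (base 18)6F4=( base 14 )B46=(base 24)3ka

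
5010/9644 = 2505/4822 = 0.52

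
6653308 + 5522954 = 12176262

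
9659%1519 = 545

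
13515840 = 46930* 288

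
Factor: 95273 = 95273^1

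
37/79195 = 37/79195 = 0.00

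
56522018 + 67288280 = 123810298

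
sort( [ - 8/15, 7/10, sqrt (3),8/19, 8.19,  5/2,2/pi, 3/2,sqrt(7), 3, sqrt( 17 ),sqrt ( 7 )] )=[ -8/15  ,  8/19,2/pi,7/10,3/2,sqrt ( 3 ),5/2, sqrt (7 ),sqrt( 7),3,sqrt(17),8.19 ]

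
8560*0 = 0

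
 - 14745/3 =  - 4915 = -4915.00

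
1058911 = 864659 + 194252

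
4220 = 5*844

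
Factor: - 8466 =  - 2^1*3^1*17^1*83^1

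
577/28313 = 577/28313 = 0.02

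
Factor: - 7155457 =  - 19^1*376603^1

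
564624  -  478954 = 85670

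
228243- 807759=  -  579516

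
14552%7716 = 6836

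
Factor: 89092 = 2^2*22273^1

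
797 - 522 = 275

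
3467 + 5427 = 8894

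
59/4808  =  59/4808 = 0.01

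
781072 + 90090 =871162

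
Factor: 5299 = 7^1*757^1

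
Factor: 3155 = 5^1*631^1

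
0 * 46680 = 0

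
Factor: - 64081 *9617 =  - 616266977= - 59^1*163^1 *64081^1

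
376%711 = 376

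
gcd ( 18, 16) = 2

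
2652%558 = 420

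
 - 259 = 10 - 269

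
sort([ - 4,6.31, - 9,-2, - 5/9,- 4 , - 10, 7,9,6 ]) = [-10,-9, - 4, - 4, - 2, - 5/9,6, 6.31, 7,9 ] 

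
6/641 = 6/641= 0.01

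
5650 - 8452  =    -  2802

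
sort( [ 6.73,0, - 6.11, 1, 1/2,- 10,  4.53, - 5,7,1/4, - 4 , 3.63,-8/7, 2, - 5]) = [-10,  -  6.11, - 5, - 5, - 4, - 8/7, 0, 1/4,1/2 , 1,2, 3.63, 4.53 , 6.73, 7]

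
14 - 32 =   -  18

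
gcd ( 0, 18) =18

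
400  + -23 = 377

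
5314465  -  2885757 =2428708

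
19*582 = 11058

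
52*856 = 44512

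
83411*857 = 71483227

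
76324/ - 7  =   - 76324/7 = - 10903.43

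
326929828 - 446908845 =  - 119979017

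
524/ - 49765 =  - 1 + 49241/49765= - 0.01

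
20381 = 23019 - 2638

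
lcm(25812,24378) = 438804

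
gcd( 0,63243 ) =63243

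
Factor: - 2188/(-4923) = 2^2*3^( - 2) = 4/9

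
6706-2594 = 4112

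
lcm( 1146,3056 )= 9168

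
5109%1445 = 774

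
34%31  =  3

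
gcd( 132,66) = 66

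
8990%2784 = 638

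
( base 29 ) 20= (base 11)53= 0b111010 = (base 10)58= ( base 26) 26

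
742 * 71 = 52682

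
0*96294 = 0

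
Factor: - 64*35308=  - 2^8*7^1*13^1 * 97^1= -2259712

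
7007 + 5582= 12589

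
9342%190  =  32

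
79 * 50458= 3986182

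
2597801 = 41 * 63361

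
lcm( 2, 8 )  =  8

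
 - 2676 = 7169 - 9845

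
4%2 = 0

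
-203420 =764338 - 967758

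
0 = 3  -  3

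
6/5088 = 1/848= 0.00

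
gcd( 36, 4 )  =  4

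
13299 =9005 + 4294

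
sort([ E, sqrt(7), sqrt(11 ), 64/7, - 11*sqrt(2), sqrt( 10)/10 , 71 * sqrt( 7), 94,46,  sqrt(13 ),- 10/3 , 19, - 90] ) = [ - 90, - 11*sqrt(2), - 10/3, sqrt ( 10)/10, sqrt(7 )  ,  E  ,  sqrt (11 ),sqrt( 13), 64/7,19, 46,94  ,  71*  sqrt (7 )]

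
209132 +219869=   429001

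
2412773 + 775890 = 3188663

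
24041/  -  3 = - 24041/3 = -8013.67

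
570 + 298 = 868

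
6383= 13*491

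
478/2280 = 239/1140 = 0.21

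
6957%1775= 1632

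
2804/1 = 2804  =  2804.00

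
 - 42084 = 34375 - 76459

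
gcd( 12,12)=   12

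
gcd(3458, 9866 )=2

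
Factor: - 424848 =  - 2^4*3^1*53^1 * 167^1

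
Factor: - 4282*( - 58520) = 250582640 = 2^4*5^1*7^1*11^1 * 19^1*2141^1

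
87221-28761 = 58460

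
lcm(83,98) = 8134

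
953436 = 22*43338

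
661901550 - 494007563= 167893987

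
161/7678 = 161/7678 = 0.02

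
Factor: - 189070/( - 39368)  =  365/76= 2^( - 2)  *5^1*19^( - 1)*73^1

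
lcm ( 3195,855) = 60705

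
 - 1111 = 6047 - 7158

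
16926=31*546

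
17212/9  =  1912  +  4/9 =1912.44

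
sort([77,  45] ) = [45, 77 ]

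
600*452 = 271200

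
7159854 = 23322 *307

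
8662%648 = 238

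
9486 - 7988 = 1498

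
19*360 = 6840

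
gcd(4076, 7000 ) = 4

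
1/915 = 1/915= 0.00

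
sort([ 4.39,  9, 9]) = [ 4.39, 9,9 ] 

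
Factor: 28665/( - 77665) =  - 3^2 * 13^1*317^( - 1 )= - 117/317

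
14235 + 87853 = 102088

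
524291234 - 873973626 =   -  349682392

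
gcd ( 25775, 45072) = 1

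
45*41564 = 1870380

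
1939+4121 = 6060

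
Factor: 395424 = 2^5*3^2* 1373^1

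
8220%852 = 552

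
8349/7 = 8349/7 = 1192.71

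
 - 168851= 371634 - 540485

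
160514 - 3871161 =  - 3710647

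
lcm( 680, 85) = 680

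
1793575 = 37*48475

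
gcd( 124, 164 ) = 4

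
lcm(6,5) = 30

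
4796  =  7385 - 2589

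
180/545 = 36/109 = 0.33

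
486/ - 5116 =- 1 + 2315/2558 =- 0.09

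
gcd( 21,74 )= 1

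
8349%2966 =2417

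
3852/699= 1284/233 = 5.51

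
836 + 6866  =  7702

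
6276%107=70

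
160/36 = 4 + 4/9=4.44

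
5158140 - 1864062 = 3294078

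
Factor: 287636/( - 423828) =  - 71909/105957 = - 3^(-2)*61^ ( - 1)*193^(  -  1)*71909^1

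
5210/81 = 64 +26/81 = 64.32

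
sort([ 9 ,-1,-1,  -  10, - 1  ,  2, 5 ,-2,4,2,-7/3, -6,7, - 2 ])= [ -10 ,-6, - 7/3, - 2,-2 ,-1, - 1,-1,2,2,4 , 5,7, 9 ]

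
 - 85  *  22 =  - 1870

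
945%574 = 371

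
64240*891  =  57237840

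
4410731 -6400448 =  - 1989717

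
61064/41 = 61064/41=1489.37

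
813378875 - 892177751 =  - 78798876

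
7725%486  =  435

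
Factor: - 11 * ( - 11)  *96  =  2^5*3^1*11^2 = 11616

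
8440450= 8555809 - 115359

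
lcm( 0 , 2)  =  0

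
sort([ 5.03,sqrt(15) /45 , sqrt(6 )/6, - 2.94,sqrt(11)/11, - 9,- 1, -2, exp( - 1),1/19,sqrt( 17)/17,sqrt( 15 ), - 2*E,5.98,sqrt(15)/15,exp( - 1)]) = [ - 9, - 2*E, - 2.94, - 2, - 1,1/19,  sqrt(15 ) /45, sqrt( 17) /17, sqrt(15)/15,sqrt( 11 ) /11, exp( - 1), exp( - 1 ), sqrt( 6 ) /6, sqrt (15 ), 5.03, 5.98 ]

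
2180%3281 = 2180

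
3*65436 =196308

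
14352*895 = 12845040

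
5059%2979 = 2080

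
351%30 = 21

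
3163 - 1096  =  2067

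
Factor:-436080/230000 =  - 3^1*5^( - 3)*79^1 = -237/125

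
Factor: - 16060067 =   -  16060067^1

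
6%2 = 0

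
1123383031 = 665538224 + 457844807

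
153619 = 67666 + 85953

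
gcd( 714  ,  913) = 1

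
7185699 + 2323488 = 9509187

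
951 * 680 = 646680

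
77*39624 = 3051048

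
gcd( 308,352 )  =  44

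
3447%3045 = 402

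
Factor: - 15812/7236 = -59/27 = -3^( -3 ) * 59^1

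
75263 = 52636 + 22627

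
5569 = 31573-26004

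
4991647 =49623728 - 44632081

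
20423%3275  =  773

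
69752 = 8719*8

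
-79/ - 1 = 79/1 = 79.00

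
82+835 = 917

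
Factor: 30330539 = 3557^1*8527^1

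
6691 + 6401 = 13092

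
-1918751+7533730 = 5614979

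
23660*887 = 20986420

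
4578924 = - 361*( - 12684) 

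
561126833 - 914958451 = - 353831618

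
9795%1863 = 480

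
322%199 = 123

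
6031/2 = 6031/2 = 3015.50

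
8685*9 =78165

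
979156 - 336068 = 643088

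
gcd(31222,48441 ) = 67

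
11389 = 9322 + 2067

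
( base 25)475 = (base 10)2680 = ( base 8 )5170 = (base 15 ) BDA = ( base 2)101001111000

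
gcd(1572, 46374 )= 786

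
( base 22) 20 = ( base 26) 1I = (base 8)54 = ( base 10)44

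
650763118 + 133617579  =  784380697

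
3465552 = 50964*68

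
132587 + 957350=1089937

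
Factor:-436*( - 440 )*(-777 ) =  - 149059680 = - 2^5*3^1*5^1*7^1 *11^1*37^1*109^1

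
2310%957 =396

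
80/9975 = 16/1995  =  0.01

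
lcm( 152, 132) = 5016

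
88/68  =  1 + 5/17 = 1.29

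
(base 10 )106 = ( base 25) 46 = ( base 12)8a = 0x6A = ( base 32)3a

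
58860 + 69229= 128089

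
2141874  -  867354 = 1274520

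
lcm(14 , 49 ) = 98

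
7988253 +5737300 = 13725553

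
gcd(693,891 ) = 99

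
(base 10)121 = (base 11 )100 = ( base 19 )67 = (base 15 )81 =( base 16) 79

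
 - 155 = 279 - 434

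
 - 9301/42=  - 9301/42 = - 221.45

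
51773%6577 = 5734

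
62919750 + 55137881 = 118057631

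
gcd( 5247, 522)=9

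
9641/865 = 9641/865 = 11.15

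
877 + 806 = 1683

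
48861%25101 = 23760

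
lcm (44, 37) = 1628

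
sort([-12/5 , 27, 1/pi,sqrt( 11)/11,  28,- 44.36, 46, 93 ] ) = [ - 44.36 ,  -  12/5,  sqrt( 11)/11, 1/pi, 27, 28,46,  93] 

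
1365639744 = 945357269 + 420282475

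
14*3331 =46634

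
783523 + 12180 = 795703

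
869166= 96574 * 9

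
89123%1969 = 518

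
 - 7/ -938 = 1/134=0.01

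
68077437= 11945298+56132139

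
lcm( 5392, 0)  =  0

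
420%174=72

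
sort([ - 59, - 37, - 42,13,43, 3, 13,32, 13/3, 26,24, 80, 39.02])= [ - 59 , - 42, - 37, 3, 13/3 , 13, 13, 24, 26,32,39.02,43, 80]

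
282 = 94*3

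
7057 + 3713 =10770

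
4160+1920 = 6080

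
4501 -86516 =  - 82015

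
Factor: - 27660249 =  - 3^2*107^1*28723^1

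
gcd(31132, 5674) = 2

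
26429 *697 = 18421013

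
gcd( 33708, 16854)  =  16854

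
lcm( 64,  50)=1600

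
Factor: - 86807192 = - 2^3 * 31^1*350029^1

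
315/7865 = 63/1573 = 0.04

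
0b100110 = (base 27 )1B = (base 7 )53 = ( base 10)38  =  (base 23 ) 1F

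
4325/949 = 4325/949 = 4.56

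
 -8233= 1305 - 9538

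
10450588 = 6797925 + 3652663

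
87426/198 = 441 + 6/11 = 441.55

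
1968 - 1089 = 879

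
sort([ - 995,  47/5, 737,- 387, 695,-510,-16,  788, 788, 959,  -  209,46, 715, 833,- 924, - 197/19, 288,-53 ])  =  [-995,-924 , - 510 , - 387, - 209,- 53, - 16,  -  197/19,47/5 , 46,288,695, 715, 737, 788,788,  833,959]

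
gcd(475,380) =95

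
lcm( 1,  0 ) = 0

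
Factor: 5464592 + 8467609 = 13932201 = 3^1* 59^1 *78713^1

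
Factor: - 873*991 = -865143 = - 3^2*97^1*991^1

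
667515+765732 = 1433247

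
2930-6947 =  - 4017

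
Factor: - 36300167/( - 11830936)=2^( - 3)*13^( - 1)*113759^(  -  1 )*36300167^1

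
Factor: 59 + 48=107 = 107^1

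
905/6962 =905/6962 = 0.13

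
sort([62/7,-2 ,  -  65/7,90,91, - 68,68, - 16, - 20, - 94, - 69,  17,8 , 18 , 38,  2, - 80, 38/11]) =[ - 94, - 80, - 69, - 68,  -  20, - 16, - 65/7, - 2,2,  38/11,8,62/7,17,18,38,68,90,91]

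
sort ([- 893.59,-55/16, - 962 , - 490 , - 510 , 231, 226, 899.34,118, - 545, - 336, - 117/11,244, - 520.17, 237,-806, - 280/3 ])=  [ - 962, - 893.59, - 806, - 545, - 520.17, - 510 , - 490, - 336 , - 280/3 , - 117/11, - 55/16, 118,  226,231, 237, 244,899.34]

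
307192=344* 893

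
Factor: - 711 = -3^2*79^1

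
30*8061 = 241830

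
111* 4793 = 532023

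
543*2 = 1086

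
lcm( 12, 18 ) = 36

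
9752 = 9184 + 568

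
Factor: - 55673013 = -3^1*11^1*1687061^1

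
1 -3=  - 2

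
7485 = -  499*( - 15) 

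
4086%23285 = 4086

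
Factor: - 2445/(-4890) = 2^(- 1) = 1/2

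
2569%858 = 853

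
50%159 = 50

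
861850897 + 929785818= 1791636715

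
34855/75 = 6971/15 = 464.73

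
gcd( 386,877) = 1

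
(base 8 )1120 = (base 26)MK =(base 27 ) LP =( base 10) 592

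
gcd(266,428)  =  2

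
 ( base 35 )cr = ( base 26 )H5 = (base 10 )447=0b110111111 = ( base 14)23d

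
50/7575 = 2/303 = 0.01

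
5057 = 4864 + 193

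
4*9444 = 37776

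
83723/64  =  1308 + 11/64  =  1308.17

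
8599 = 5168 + 3431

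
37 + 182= 219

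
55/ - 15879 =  - 55/15879 =- 0.00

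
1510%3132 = 1510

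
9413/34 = 9413/34 = 276.85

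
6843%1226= 713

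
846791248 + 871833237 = 1718624485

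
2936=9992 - 7056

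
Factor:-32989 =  - 11^1*2999^1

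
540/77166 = 10/1429 =0.01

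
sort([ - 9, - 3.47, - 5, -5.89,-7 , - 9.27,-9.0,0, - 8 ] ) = [ - 9.27, - 9,-9.0,  -  8,-7, - 5.89,-5, - 3.47,0] 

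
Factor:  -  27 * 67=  - 1809 =- 3^3 * 67^1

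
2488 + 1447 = 3935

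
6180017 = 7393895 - 1213878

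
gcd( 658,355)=1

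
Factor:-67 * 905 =-5^1 * 67^1 * 181^1 = -60635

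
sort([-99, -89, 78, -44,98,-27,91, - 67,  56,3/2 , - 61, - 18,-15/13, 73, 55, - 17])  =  [  -  99,  -  89, - 67, - 61, - 44, -27, - 18,- 17, - 15/13, 3/2,55 , 56,73, 78, 91, 98]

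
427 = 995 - 568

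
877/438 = 2+1/438= 2.00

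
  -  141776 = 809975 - 951751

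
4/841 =4/841= 0.00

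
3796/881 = 4+ 272/881  =  4.31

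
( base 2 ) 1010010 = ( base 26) 34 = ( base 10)82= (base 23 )3d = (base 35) 2c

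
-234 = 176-410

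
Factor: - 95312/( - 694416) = 7/51 = 3^( - 1) * 7^1*17^(-1)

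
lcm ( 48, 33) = 528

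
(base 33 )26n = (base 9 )3255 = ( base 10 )2399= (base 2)100101011111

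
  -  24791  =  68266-93057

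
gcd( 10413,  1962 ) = 9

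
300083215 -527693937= -227610722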